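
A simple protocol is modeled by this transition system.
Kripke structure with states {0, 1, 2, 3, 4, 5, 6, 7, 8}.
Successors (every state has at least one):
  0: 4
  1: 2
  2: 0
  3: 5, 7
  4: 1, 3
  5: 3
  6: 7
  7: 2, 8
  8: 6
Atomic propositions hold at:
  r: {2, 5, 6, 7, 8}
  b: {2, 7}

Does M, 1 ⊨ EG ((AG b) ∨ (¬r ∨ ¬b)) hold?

No

AG b: greatest fixpoint, start Z0 = {2, 7}, keep only states in Sat with every successor in Z. Z1 = ∅; fixed.
Sat(AG b) = ∅
Sat(¬r) = {0, 1, 3, 4}
Sat(¬b) = {0, 1, 3, 4, 5, 6, 8}
Sat(¬r ∨ ¬b) = {0, 1, 3, 4, 5, 6, 8}
Sat((AG b) ∨ (¬r ∨ ¬b)) = {0, 1, 3, 4, 5, 6, 8}
EG ((AG b) ∨ (¬r ∨ ¬b)): greatest fixpoint, start Z0 = {0, 1, 3, 4, 5, 6, 8}, keep only states in Sat with some successor in Z. Z1 = {0, 3, 4, 5, 8}; Z2 = {0, 3, 4, 5}; fixed.
Sat(EG ((AG b) ∨ (¬r ∨ ¬b))) = {0, 3, 4, 5}
1 ∉ Sat(EG ((AG b) ∨ (¬r ∨ ¬b))) = {0, 3, 4, 5}, so the formula does not hold at 1.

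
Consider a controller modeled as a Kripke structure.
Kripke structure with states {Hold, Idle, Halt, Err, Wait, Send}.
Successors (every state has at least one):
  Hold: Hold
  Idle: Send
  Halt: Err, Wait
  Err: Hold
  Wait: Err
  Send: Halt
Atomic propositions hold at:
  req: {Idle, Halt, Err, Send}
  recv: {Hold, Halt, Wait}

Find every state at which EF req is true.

EF req: least fixpoint, start Z0 = {Idle, Halt, Err, Send}, add states with some successor in Z. Z1 = {Idle, Halt, Err, Wait, Send}; fixed.
Sat(EF req) = {Idle, Halt, Err, Wait, Send}

{Idle, Halt, Err, Wait, Send}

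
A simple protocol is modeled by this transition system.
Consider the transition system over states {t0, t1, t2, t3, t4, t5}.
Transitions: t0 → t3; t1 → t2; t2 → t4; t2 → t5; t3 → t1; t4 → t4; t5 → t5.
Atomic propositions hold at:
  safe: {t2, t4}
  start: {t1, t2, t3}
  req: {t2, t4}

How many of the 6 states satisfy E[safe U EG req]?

EG req: greatest fixpoint, start Z0 = {t2, t4}, keep only states in Sat with some successor in Z. Already a fixed point.
Sat(EG req) = {t2, t4}
E[safe U EG req]: least fixpoint, start Z0 = Sat(EG req) = {t2, t4}, add states in Sat(safe) with some successor in Z. Already a fixed point.
Sat(E[safe U EG req]) = {t2, t4}
|Sat(E[safe U EG req])| = |{t2, t4}| = 2.

2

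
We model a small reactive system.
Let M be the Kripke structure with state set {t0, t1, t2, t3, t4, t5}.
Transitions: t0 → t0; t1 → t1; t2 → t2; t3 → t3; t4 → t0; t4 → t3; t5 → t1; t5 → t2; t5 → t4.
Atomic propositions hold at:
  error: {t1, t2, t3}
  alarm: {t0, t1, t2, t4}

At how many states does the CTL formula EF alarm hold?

EF alarm: least fixpoint, start Z0 = {t0, t1, t2, t4}, add states with some successor in Z. Z1 = {t0, t1, t2, t4, t5}; fixed.
Sat(EF alarm) = {t0, t1, t2, t4, t5}
|Sat(EF alarm)| = |{t0, t1, t2, t4, t5}| = 5.

5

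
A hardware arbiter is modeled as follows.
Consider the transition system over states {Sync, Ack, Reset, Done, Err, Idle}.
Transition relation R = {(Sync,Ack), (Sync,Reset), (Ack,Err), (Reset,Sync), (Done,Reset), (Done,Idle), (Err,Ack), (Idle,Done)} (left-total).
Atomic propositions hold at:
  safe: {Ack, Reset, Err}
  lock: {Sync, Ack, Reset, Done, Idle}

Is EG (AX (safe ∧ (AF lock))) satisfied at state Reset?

AF lock: least fixpoint, start Z0 = {Sync, Ack, Reset, Done, Idle}, add states with every successor in Z. Z1 = {Sync, Ack, Reset, Done, Err, Idle}; fixed.
Sat(AF lock) = {Sync, Ack, Reset, Done, Err, Idle}
Sat(safe ∧ (AF lock)) = {Ack, Reset, Err}
Sat(AX (safe ∧ (AF lock))) = {s : every successor in {Ack, Reset, Err}} = {Sync, Ack, Err}
EG (AX (safe ∧ (AF lock))): greatest fixpoint, start Z0 = {Sync, Ack, Err}, keep only states in Sat with some successor in Z. Already a fixed point.
Sat(EG (AX (safe ∧ (AF lock)))) = {Sync, Ack, Err}
Reset ∉ Sat(EG (AX (safe ∧ (AF lock)))) = {Sync, Ack, Err}, so the formula does not hold at Reset.

No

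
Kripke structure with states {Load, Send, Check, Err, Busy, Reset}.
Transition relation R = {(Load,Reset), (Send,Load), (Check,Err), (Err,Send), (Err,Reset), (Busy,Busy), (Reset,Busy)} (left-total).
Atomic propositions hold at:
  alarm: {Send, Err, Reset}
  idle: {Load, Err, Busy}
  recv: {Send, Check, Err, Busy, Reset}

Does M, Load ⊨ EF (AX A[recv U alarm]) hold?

A[recv U alarm]: least fixpoint, start Z0 = Sat(alarm) = {Send, Err, Reset}, add states in Sat(recv) with every successor in Z. Z1 = {Send, Check, Err, Reset}; fixed.
Sat(A[recv U alarm]) = {Send, Check, Err, Reset}
Sat(AX A[recv U alarm]) = {s : every successor in {Send, Check, Err, Reset}} = {Load, Check, Err}
EF (AX A[recv U alarm]): least fixpoint, start Z0 = {Load, Check, Err}, add states with some successor in Z. Z1 = {Load, Send, Check, Err}; fixed.
Sat(EF (AX A[recv U alarm])) = {Load, Send, Check, Err}
Load ∈ Sat(EF (AX A[recv U alarm])) = {Load, Send, Check, Err}, so the formula holds at Load.

Yes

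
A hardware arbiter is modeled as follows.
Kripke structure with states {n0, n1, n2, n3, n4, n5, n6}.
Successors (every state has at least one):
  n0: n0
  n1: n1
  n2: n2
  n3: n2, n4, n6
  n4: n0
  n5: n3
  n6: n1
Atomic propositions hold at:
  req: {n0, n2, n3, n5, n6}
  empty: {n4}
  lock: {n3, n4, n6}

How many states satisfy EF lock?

4

EF lock: least fixpoint, start Z0 = {n3, n4, n6}, add states with some successor in Z. Z1 = {n3, n4, n5, n6}; fixed.
Sat(EF lock) = {n3, n4, n5, n6}
|Sat(EF lock)| = |{n3, n4, n5, n6}| = 4.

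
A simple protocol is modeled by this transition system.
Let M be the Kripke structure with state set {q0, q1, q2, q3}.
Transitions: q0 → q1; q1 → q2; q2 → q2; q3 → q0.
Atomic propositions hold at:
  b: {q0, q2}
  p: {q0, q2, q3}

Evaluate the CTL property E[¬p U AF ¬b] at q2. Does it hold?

No

Sat(¬p) = {q1}
Sat(¬b) = {q1, q3}
AF ¬b: least fixpoint, start Z0 = {q1, q3}, add states with every successor in Z. Z1 = {q0, q1, q3}; fixed.
Sat(AF ¬b) = {q0, q1, q3}
E[¬p U AF ¬b]: least fixpoint, start Z0 = Sat(AF ¬b) = {q0, q1, q3}, add states in Sat(¬p) with some successor in Z. Already a fixed point.
Sat(E[¬p U AF ¬b]) = {q0, q1, q3}
q2 ∉ Sat(E[¬p U AF ¬b]) = {q0, q1, q3}, so the formula does not hold at q2.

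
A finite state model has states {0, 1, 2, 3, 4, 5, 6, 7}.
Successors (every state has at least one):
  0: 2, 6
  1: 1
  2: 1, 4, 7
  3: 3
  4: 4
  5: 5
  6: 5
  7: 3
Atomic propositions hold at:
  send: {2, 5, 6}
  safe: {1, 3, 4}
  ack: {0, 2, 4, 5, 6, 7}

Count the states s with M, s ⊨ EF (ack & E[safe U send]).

4

E[safe U send]: least fixpoint, start Z0 = Sat(send) = {2, 5, 6}, add states in Sat(safe) with some successor in Z. Already a fixed point.
Sat(E[safe U send]) = {2, 5, 6}
Sat(ack & E[safe U send]) = {2, 5, 6}
EF (ack & E[safe U send]): least fixpoint, start Z0 = {2, 5, 6}, add states with some successor in Z. Z1 = {0, 2, 5, 6}; fixed.
Sat(EF (ack & E[safe U send])) = {0, 2, 5, 6}
|Sat(EF (ack & E[safe U send]))| = |{0, 2, 5, 6}| = 4.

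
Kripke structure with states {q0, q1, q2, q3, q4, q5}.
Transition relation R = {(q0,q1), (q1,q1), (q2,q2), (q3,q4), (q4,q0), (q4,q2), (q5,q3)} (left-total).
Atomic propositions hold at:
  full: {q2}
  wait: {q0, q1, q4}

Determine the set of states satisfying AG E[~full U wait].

{q0, q1}

Sat(~full) = {q0, q1, q3, q4, q5}
E[~full U wait]: least fixpoint, start Z0 = Sat(wait) = {q0, q1, q4}, add states in Sat(~full) with some successor in Z. Z1 = {q0, q1, q3, q4}; Z2 = {q0, q1, q3, q4, q5}; fixed.
Sat(E[~full U wait]) = {q0, q1, q3, q4, q5}
AG E[~full U wait]: greatest fixpoint, start Z0 = {q0, q1, q3, q4, q5}, keep only states in Sat with every successor in Z. Z1 = {q0, q1, q3, q5}; Z2 = {q0, q1, q5}; Z3 = {q0, q1}; fixed.
Sat(AG E[~full U wait]) = {q0, q1}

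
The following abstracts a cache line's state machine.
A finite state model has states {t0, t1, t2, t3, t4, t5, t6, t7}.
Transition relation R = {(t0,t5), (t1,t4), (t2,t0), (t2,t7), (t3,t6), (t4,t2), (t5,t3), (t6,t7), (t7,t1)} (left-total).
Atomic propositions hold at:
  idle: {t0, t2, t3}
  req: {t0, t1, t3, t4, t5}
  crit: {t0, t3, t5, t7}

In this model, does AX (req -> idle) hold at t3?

Sat(req -> idle) = {t0, t2, t3, t6, t7}
Sat(AX (req -> idle)) = {s : every successor in {t0, t2, t3, t6, t7}} = {t2, t3, t4, t5, t6}
t3 ∈ Sat(AX (req -> idle)) = {t2, t3, t4, t5, t6}, so the formula holds at t3.

Yes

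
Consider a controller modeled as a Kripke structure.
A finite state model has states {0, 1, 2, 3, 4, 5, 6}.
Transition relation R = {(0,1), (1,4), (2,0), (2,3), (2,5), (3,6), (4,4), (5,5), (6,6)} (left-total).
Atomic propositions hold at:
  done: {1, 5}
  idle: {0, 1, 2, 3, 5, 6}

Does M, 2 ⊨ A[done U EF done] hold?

Yes

EF done: least fixpoint, start Z0 = {1, 5}, add states with some successor in Z. Z1 = {0, 1, 2, 5}; fixed.
Sat(EF done) = {0, 1, 2, 5}
A[done U EF done]: least fixpoint, start Z0 = Sat(EF done) = {0, 1, 2, 5}, add states in Sat(done) with every successor in Z. Already a fixed point.
Sat(A[done U EF done]) = {0, 1, 2, 5}
2 ∈ Sat(A[done U EF done]) = {0, 1, 2, 5}, so the formula holds at 2.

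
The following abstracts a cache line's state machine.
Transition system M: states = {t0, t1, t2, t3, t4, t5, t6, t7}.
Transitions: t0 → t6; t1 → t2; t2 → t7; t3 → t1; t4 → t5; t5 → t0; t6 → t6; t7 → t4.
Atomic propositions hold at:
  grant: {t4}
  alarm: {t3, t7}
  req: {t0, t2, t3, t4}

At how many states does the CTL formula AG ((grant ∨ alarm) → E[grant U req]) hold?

Sat(grant ∨ alarm) = {t3, t4, t7}
E[grant U req]: least fixpoint, start Z0 = Sat(req) = {t0, t2, t3, t4}, add states in Sat(grant) with some successor in Z. Already a fixed point.
Sat(E[grant U req]) = {t0, t2, t3, t4}
Sat((grant ∨ alarm) → E[grant U req]) = {t0, t1, t2, t3, t4, t5, t6}
AG ((grant ∨ alarm) → E[grant U req]): greatest fixpoint, start Z0 = {t0, t1, t2, t3, t4, t5, t6}, keep only states in Sat with every successor in Z. Z1 = {t0, t1, t3, t4, t5, t6}; Z2 = {t0, t3, t4, t5, t6}; Z3 = {t0, t4, t5, t6}; fixed.
Sat(AG ((grant ∨ alarm) → E[grant U req])) = {t0, t4, t5, t6}
|Sat(AG ((grant ∨ alarm) → E[grant U req]))| = |{t0, t4, t5, t6}| = 4.

4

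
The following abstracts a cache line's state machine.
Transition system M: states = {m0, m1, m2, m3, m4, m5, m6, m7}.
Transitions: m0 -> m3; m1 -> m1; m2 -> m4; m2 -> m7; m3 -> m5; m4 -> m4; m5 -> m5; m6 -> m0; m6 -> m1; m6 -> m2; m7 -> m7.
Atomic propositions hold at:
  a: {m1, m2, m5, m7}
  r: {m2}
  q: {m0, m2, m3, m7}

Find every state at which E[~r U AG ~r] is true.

{m0, m1, m3, m4, m5, m6, m7}

Sat(~r) = {m0, m1, m3, m4, m5, m6, m7}
AG ~r: greatest fixpoint, start Z0 = {m0, m1, m3, m4, m5, m6, m7}, keep only states in Sat with every successor in Z. Z1 = {m0, m1, m3, m4, m5, m7}; fixed.
Sat(AG ~r) = {m0, m1, m3, m4, m5, m7}
E[~r U AG ~r]: least fixpoint, start Z0 = Sat(AG ~r) = {m0, m1, m3, m4, m5, m7}, add states in Sat(~r) with some successor in Z. Z1 = {m0, m1, m3, m4, m5, m6, m7}; fixed.
Sat(E[~r U AG ~r]) = {m0, m1, m3, m4, m5, m6, m7}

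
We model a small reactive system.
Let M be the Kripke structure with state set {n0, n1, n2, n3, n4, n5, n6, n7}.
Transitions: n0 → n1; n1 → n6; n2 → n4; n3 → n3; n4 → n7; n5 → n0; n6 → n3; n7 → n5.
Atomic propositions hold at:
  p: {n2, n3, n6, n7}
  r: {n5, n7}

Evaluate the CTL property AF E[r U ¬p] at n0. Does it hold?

Sat(¬p) = {n0, n1, n4, n5}
E[r U ¬p]: least fixpoint, start Z0 = Sat(¬p) = {n0, n1, n4, n5}, add states in Sat(r) with some successor in Z. Z1 = {n0, n1, n4, n5, n7}; fixed.
Sat(E[r U ¬p]) = {n0, n1, n4, n5, n7}
AF E[r U ¬p]: least fixpoint, start Z0 = {n0, n1, n4, n5, n7}, add states with every successor in Z. Z1 = {n0, n1, n2, n4, n5, n7}; fixed.
Sat(AF E[r U ¬p]) = {n0, n1, n2, n4, n5, n7}
n0 ∈ Sat(AF E[r U ¬p]) = {n0, n1, n2, n4, n5, n7}, so the formula holds at n0.

Yes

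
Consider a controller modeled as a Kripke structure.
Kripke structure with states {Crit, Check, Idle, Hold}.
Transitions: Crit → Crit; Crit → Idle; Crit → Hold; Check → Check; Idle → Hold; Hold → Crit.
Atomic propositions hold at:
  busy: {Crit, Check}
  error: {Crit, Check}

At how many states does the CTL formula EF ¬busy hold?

Sat(¬busy) = {Idle, Hold}
EF ¬busy: least fixpoint, start Z0 = {Idle, Hold}, add states with some successor in Z. Z1 = {Crit, Idle, Hold}; fixed.
Sat(EF ¬busy) = {Crit, Idle, Hold}
|Sat(EF ¬busy)| = |{Crit, Idle, Hold}| = 3.

3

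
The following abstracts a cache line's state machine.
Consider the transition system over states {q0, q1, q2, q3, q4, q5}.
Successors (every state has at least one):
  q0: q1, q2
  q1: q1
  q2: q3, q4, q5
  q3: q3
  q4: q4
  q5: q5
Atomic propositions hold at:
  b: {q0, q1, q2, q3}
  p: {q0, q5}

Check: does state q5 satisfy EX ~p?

No

Sat(~p) = {q1, q2, q3, q4}
Sat(EX ~p) = {s : some successor in {q1, q2, q3, q4}} = {q0, q1, q2, q3, q4}
q5 ∉ Sat(EX ~p) = {q0, q1, q2, q3, q4}, so the formula does not hold at q5.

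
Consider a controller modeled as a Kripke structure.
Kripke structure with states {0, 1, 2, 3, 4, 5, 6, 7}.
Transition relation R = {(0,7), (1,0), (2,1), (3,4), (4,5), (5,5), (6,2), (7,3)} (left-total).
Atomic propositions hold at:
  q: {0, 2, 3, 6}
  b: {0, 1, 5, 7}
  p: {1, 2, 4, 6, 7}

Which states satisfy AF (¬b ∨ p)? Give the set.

Sat(¬b) = {2, 3, 4, 6}
Sat(¬b ∨ p) = {1, 2, 3, 4, 6, 7}
AF (¬b ∨ p): least fixpoint, start Z0 = {1, 2, 3, 4, 6, 7}, add states with every successor in Z. Z1 = {0, 1, 2, 3, 4, 6, 7}; fixed.
Sat(AF (¬b ∨ p)) = {0, 1, 2, 3, 4, 6, 7}

{0, 1, 2, 3, 4, 6, 7}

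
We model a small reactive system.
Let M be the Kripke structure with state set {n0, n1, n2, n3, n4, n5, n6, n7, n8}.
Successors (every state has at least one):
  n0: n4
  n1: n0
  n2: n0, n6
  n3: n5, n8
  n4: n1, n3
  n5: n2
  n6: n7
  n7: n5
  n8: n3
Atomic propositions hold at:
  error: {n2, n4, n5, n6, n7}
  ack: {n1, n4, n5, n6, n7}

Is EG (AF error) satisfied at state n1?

AF error: least fixpoint, start Z0 = {n2, n4, n5, n6, n7}, add states with every successor in Z. Z1 = {n0, n2, n4, n5, n6, n7}; Z2 = {n0, n1, n2, n4, n5, n6, n7}; fixed.
Sat(AF error) = {n0, n1, n2, n4, n5, n6, n7}
EG (AF error): greatest fixpoint, start Z0 = {n0, n1, n2, n4, n5, n6, n7}, keep only states in Sat with some successor in Z. Already a fixed point.
Sat(EG (AF error)) = {n0, n1, n2, n4, n5, n6, n7}
n1 ∈ Sat(EG (AF error)) = {n0, n1, n2, n4, n5, n6, n7}, so the formula holds at n1.

Yes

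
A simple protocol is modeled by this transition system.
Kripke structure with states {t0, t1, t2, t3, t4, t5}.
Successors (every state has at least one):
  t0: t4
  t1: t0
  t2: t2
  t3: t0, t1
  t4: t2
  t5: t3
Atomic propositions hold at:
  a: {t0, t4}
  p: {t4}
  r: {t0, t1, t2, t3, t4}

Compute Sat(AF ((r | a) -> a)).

{t0, t1, t3, t4, t5}

Sat(r | a) = {t0, t1, t2, t3, t4}
Sat((r | a) -> a) = {t0, t4, t5}
AF ((r | a) -> a): least fixpoint, start Z0 = {t0, t4, t5}, add states with every successor in Z. Z1 = {t0, t1, t4, t5}; Z2 = {t0, t1, t3, t4, t5}; fixed.
Sat(AF ((r | a) -> a)) = {t0, t1, t3, t4, t5}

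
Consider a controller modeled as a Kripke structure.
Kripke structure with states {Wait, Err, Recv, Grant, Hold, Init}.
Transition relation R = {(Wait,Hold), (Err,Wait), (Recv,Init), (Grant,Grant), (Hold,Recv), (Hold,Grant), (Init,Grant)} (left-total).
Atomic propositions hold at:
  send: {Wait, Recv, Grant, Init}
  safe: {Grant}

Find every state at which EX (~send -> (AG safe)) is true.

{Err, Recv, Grant, Hold, Init}

Sat(~send) = {Err, Hold}
AG safe: greatest fixpoint, start Z0 = {Grant}, keep only states in Sat with every successor in Z. Already a fixed point.
Sat(AG safe) = {Grant}
Sat(~send -> (AG safe)) = {Wait, Recv, Grant, Init}
Sat(EX (~send -> (AG safe))) = {s : some successor in {Wait, Recv, Grant, Init}} = {Err, Recv, Grant, Hold, Init}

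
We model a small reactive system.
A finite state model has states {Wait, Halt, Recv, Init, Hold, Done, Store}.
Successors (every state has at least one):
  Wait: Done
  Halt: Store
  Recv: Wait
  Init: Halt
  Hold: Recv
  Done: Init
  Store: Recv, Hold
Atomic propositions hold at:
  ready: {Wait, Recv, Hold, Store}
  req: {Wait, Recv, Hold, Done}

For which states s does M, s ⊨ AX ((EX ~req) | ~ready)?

{Wait, Init, Done}

Sat(~req) = {Halt, Init, Store}
Sat(EX ~req) = {s : some successor in {Halt, Init, Store}} = {Halt, Init, Done}
Sat(~ready) = {Halt, Init, Done}
Sat((EX ~req) | ~ready) = {Halt, Init, Done}
Sat(AX ((EX ~req) | ~ready)) = {s : every successor in {Halt, Init, Done}} = {Wait, Init, Done}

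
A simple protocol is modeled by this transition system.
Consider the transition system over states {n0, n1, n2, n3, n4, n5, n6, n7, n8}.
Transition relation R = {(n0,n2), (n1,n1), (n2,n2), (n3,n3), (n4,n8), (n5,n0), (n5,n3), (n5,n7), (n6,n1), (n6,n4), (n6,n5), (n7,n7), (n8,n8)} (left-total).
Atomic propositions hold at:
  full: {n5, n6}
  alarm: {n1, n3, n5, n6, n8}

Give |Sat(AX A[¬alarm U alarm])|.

Sat(¬alarm) = {n0, n2, n4, n7}
A[¬alarm U alarm]: least fixpoint, start Z0 = Sat(alarm) = {n1, n3, n5, n6, n8}, add states in Sat(¬alarm) with every successor in Z. Z1 = {n1, n3, n4, n5, n6, n8}; fixed.
Sat(A[¬alarm U alarm]) = {n1, n3, n4, n5, n6, n8}
Sat(AX A[¬alarm U alarm]) = {s : every successor in {n1, n3, n4, n5, n6, n8}} = {n1, n3, n4, n6, n8}
|Sat(AX A[¬alarm U alarm])| = |{n1, n3, n4, n6, n8}| = 5.

5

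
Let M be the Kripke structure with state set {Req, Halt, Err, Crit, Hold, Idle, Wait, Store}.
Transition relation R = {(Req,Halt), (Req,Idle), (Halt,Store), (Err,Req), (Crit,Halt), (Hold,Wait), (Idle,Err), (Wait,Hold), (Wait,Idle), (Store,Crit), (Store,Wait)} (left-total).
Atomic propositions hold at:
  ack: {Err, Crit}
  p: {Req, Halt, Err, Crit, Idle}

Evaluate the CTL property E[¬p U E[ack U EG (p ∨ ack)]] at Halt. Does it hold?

No

Sat(¬p) = {Hold, Wait, Store}
Sat(p ∨ ack) = {Req, Halt, Err, Crit, Idle}
EG (p ∨ ack): greatest fixpoint, start Z0 = {Req, Halt, Err, Crit, Idle}, keep only states in Sat with some successor in Z. Z1 = {Req, Err, Crit, Idle}; Z2 = {Req, Err, Idle}; fixed.
Sat(EG (p ∨ ack)) = {Req, Err, Idle}
E[ack U EG (p ∨ ack)]: least fixpoint, start Z0 = Sat(EG (p ∨ ack)) = {Req, Err, Idle}, add states in Sat(ack) with some successor in Z. Already a fixed point.
Sat(E[ack U EG (p ∨ ack)]) = {Req, Err, Idle}
E[¬p U E[ack U EG (p ∨ ack)]]: least fixpoint, start Z0 = Sat(E[ack U EG (p ∨ ack)]) = {Req, Err, Idle}, add states in Sat(¬p) with some successor in Z. Z1 = {Req, Err, Idle, Wait}; Z2 = {Req, Err, Hold, Idle, Wait, Store}; fixed.
Sat(E[¬p U E[ack U EG (p ∨ ack)]]) = {Req, Err, Hold, Idle, Wait, Store}
Halt ∉ Sat(E[¬p U E[ack U EG (p ∨ ack)]]) = {Req, Err, Hold, Idle, Wait, Store}, so the formula does not hold at Halt.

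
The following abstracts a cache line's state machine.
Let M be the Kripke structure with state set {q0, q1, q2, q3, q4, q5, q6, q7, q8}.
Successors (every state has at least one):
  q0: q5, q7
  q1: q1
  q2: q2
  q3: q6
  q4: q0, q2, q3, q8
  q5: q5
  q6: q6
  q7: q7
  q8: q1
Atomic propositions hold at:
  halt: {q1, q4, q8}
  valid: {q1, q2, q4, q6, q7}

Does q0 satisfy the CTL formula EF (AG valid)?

AG valid: greatest fixpoint, start Z0 = {q1, q2, q4, q6, q7}, keep only states in Sat with every successor in Z. Z1 = {q1, q2, q6, q7}; fixed.
Sat(AG valid) = {q1, q2, q6, q7}
EF (AG valid): least fixpoint, start Z0 = {q1, q2, q6, q7}, add states with some successor in Z. Z1 = {q0, q1, q2, q3, q4, q6, q7, q8}; fixed.
Sat(EF (AG valid)) = {q0, q1, q2, q3, q4, q6, q7, q8}
q0 ∈ Sat(EF (AG valid)) = {q0, q1, q2, q3, q4, q6, q7, q8}, so the formula holds at q0.

Yes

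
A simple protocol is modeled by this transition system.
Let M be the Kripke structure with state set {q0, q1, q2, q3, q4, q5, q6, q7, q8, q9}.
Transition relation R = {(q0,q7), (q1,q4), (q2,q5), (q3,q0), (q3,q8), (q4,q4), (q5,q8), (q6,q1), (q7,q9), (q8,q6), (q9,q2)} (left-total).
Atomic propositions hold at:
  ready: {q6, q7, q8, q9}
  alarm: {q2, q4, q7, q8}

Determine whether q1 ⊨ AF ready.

AF ready: least fixpoint, start Z0 = {q6, q7, q8, q9}, add states with every successor in Z. Z1 = {q0, q5, q6, q7, q8, q9}; Z2 = {q0, q2, q3, q5, q6, q7, q8, q9}; fixed.
Sat(AF ready) = {q0, q2, q3, q5, q6, q7, q8, q9}
q1 ∉ Sat(AF ready) = {q0, q2, q3, q5, q6, q7, q8, q9}, so the formula does not hold at q1.

No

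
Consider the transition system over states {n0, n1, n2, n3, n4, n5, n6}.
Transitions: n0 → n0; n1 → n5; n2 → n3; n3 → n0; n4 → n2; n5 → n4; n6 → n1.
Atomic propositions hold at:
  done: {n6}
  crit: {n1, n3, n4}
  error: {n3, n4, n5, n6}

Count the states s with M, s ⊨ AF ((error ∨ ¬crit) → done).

Sat(¬crit) = {n0, n2, n5, n6}
Sat(error ∨ ¬crit) = {n0, n2, n3, n4, n5, n6}
Sat((error ∨ ¬crit) → done) = {n1, n6}
AF ((error ∨ ¬crit) → done): least fixpoint, start Z0 = {n1, n6}, add states with every successor in Z. Already a fixed point.
Sat(AF ((error ∨ ¬crit) → done)) = {n1, n6}
|Sat(AF ((error ∨ ¬crit) → done))| = |{n1, n6}| = 2.

2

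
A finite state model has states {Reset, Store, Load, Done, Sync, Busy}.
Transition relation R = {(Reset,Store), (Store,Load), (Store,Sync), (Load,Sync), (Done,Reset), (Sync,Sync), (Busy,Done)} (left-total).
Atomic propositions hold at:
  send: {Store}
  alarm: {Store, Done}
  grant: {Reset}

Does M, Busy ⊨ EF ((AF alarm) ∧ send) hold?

AF alarm: least fixpoint, start Z0 = {Store, Done}, add states with every successor in Z. Z1 = {Reset, Store, Done, Busy}; fixed.
Sat(AF alarm) = {Reset, Store, Done, Busy}
Sat((AF alarm) ∧ send) = {Store}
EF ((AF alarm) ∧ send): least fixpoint, start Z0 = {Store}, add states with some successor in Z. Z1 = {Reset, Store}; Z2 = {Reset, Store, Done}; Z3 = {Reset, Store, Done, Busy}; fixed.
Sat(EF ((AF alarm) ∧ send)) = {Reset, Store, Done, Busy}
Busy ∈ Sat(EF ((AF alarm) ∧ send)) = {Reset, Store, Done, Busy}, so the formula holds at Busy.

Yes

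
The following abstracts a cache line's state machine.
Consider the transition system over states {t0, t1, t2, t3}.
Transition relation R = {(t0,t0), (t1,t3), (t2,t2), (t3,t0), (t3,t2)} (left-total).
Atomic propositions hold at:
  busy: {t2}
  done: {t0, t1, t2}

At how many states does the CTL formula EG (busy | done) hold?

Sat(busy | done) = {t0, t1, t2}
EG (busy | done): greatest fixpoint, start Z0 = {t0, t1, t2}, keep only states in Sat with some successor in Z. Z1 = {t0, t2}; fixed.
Sat(EG (busy | done)) = {t0, t2}
|Sat(EG (busy | done))| = |{t0, t2}| = 2.

2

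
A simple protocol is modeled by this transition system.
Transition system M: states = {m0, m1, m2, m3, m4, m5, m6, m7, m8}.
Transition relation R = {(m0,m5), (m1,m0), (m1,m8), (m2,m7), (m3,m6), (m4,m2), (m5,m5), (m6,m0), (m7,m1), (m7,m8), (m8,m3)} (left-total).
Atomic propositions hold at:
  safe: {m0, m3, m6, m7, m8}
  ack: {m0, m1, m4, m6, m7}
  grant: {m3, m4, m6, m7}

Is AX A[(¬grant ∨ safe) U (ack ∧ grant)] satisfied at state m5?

No

Sat(¬grant) = {m0, m1, m2, m5, m8}
Sat(¬grant ∨ safe) = {m0, m1, m2, m3, m5, m6, m7, m8}
Sat(ack ∧ grant) = {m4, m6, m7}
A[(¬grant ∨ safe) U (ack ∧ grant)]: least fixpoint, start Z0 = Sat((ack ∧ grant)) = {m4, m6, m7}, add states in Sat(¬grant ∨ safe) with every successor in Z. Z1 = {m2, m3, m4, m6, m7}; Z2 = {m2, m3, m4, m6, m7, m8}; fixed.
Sat(A[(¬grant ∨ safe) U (ack ∧ grant)]) = {m2, m3, m4, m6, m7, m8}
Sat(AX A[(¬grant ∨ safe) U (ack ∧ grant)]) = {s : every successor in {m2, m3, m4, m6, m7, m8}} = {m2, m3, m4, m8}
m5 ∉ Sat(AX A[(¬grant ∨ safe) U (ack ∧ grant)]) = {m2, m3, m4, m8}, so the formula does not hold at m5.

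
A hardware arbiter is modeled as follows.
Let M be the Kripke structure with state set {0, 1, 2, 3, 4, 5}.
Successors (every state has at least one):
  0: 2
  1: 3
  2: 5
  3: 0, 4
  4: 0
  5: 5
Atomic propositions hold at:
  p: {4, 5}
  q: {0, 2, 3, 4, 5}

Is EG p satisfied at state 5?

EG p: greatest fixpoint, start Z0 = {4, 5}, keep only states in Sat with some successor in Z. Z1 = {5}; fixed.
Sat(EG p) = {5}
5 ∈ Sat(EG p) = {5}, so the formula holds at 5.

Yes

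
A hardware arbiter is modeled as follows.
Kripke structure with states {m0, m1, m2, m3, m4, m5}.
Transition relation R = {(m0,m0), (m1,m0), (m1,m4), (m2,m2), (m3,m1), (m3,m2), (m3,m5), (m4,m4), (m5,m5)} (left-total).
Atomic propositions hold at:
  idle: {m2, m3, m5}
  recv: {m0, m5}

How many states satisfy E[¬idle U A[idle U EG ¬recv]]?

4

Sat(¬idle) = {m0, m1, m4}
Sat(¬recv) = {m1, m2, m3, m4}
EG ¬recv: greatest fixpoint, start Z0 = {m1, m2, m3, m4}, keep only states in Sat with some successor in Z. Already a fixed point.
Sat(EG ¬recv) = {m1, m2, m3, m4}
A[idle U EG ¬recv]: least fixpoint, start Z0 = Sat(EG ¬recv) = {m1, m2, m3, m4}, add states in Sat(idle) with every successor in Z. Already a fixed point.
Sat(A[idle U EG ¬recv]) = {m1, m2, m3, m4}
E[¬idle U A[idle U EG ¬recv]]: least fixpoint, start Z0 = Sat(A[idle U EG ¬recv]) = {m1, m2, m3, m4}, add states in Sat(¬idle) with some successor in Z. Already a fixed point.
Sat(E[¬idle U A[idle U EG ¬recv]]) = {m1, m2, m3, m4}
|Sat(E[¬idle U A[idle U EG ¬recv]])| = |{m1, m2, m3, m4}| = 4.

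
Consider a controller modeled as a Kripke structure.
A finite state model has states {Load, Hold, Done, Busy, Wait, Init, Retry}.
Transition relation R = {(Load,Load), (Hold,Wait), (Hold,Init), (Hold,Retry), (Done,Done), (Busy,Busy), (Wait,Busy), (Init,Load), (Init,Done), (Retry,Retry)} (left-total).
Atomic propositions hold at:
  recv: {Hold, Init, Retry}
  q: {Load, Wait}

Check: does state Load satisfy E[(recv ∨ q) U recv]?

Sat(recv ∨ q) = {Load, Hold, Wait, Init, Retry}
E[(recv ∨ q) U recv]: least fixpoint, start Z0 = Sat(recv) = {Hold, Init, Retry}, add states in Sat(recv ∨ q) with some successor in Z. Already a fixed point.
Sat(E[(recv ∨ q) U recv]) = {Hold, Init, Retry}
Load ∉ Sat(E[(recv ∨ q) U recv]) = {Hold, Init, Retry}, so the formula does not hold at Load.

No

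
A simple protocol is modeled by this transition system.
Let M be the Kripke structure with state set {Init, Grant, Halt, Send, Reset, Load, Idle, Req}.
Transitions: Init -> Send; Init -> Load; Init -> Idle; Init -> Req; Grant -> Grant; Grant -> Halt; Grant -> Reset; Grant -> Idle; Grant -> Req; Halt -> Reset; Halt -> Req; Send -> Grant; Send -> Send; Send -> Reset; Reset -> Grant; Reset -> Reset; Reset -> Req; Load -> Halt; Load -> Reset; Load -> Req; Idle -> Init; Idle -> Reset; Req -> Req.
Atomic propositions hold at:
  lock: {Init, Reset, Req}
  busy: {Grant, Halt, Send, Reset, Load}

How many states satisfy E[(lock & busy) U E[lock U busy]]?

Sat(lock & busy) = {Reset}
E[lock U busy]: least fixpoint, start Z0 = Sat(busy) = {Grant, Halt, Send, Reset, Load}, add states in Sat(lock) with some successor in Z. Z1 = {Init, Grant, Halt, Send, Reset, Load}; fixed.
Sat(E[lock U busy]) = {Init, Grant, Halt, Send, Reset, Load}
E[(lock & busy) U E[lock U busy]]: least fixpoint, start Z0 = Sat(E[lock U busy]) = {Init, Grant, Halt, Send, Reset, Load}, add states in Sat(lock & busy) with some successor in Z. Already a fixed point.
Sat(E[(lock & busy) U E[lock U busy]]) = {Init, Grant, Halt, Send, Reset, Load}
|Sat(E[(lock & busy) U E[lock U busy]])| = |{Init, Grant, Halt, Send, Reset, Load}| = 6.

6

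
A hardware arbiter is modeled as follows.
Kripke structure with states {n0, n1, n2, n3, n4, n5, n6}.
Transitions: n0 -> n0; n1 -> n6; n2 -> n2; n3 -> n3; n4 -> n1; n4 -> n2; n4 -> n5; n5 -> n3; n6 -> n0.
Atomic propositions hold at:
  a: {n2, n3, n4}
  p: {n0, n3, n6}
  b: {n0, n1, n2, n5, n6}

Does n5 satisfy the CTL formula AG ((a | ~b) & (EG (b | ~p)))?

No

Sat(~b) = {n3, n4}
Sat(a | ~b) = {n2, n3, n4}
Sat(~p) = {n1, n2, n4, n5}
Sat(b | ~p) = {n0, n1, n2, n4, n5, n6}
EG (b | ~p): greatest fixpoint, start Z0 = {n0, n1, n2, n4, n5, n6}, keep only states in Sat with some successor in Z. Z1 = {n0, n1, n2, n4, n6}; fixed.
Sat(EG (b | ~p)) = {n0, n1, n2, n4, n6}
Sat((a | ~b) & (EG (b | ~p))) = {n2, n4}
AG ((a | ~b) & (EG (b | ~p))): greatest fixpoint, start Z0 = {n2, n4}, keep only states in Sat with every successor in Z. Z1 = {n2}; fixed.
Sat(AG ((a | ~b) & (EG (b | ~p)))) = {n2}
n5 ∉ Sat(AG ((a | ~b) & (EG (b | ~p)))) = {n2}, so the formula does not hold at n5.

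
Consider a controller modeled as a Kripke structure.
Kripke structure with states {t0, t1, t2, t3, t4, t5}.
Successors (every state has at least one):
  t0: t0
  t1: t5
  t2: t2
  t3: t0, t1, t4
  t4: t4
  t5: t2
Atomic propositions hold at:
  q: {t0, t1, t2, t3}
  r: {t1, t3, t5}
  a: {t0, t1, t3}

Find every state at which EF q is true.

{t0, t1, t2, t3, t5}

EF q: least fixpoint, start Z0 = {t0, t1, t2, t3}, add states with some successor in Z. Z1 = {t0, t1, t2, t3, t5}; fixed.
Sat(EF q) = {t0, t1, t2, t3, t5}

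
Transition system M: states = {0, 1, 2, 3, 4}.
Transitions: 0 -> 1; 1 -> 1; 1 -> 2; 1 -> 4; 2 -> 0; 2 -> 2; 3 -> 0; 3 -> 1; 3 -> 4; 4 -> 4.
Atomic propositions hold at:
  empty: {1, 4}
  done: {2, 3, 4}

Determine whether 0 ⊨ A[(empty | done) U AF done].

Sat(empty | done) = {1, 2, 3, 4}
AF done: least fixpoint, start Z0 = {2, 3, 4}, add states with every successor in Z. Already a fixed point.
Sat(AF done) = {2, 3, 4}
A[(empty | done) U AF done]: least fixpoint, start Z0 = Sat(AF done) = {2, 3, 4}, add states in Sat(empty | done) with every successor in Z. Already a fixed point.
Sat(A[(empty | done) U AF done]) = {2, 3, 4}
0 ∉ Sat(A[(empty | done) U AF done]) = {2, 3, 4}, so the formula does not hold at 0.

No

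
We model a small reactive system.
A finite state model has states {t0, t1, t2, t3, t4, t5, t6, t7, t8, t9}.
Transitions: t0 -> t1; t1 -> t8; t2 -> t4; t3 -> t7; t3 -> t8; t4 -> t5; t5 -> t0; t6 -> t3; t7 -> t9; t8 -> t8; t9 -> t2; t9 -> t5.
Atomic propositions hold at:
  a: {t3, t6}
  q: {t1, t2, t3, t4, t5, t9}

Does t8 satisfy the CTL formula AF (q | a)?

No

Sat(q | a) = {t1, t2, t3, t4, t5, t6, t9}
AF (q | a): least fixpoint, start Z0 = {t1, t2, t3, t4, t5, t6, t9}, add states with every successor in Z. Z1 = {t0, t1, t2, t3, t4, t5, t6, t7, t9}; fixed.
Sat(AF (q | a)) = {t0, t1, t2, t3, t4, t5, t6, t7, t9}
t8 ∉ Sat(AF (q | a)) = {t0, t1, t2, t3, t4, t5, t6, t7, t9}, so the formula does not hold at t8.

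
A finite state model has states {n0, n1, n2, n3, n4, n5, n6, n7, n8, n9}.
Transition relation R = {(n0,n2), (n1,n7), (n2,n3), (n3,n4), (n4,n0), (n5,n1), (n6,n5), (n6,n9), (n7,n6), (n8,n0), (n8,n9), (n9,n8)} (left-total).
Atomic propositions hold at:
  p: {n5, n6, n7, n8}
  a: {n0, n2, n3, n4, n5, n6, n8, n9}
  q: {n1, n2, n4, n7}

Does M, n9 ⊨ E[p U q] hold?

E[p U q]: least fixpoint, start Z0 = Sat(q) = {n1, n2, n4, n7}, add states in Sat(p) with some successor in Z. Z1 = {n1, n2, n4, n5, n7}; Z2 = {n1, n2, n4, n5, n6, n7}; fixed.
Sat(E[p U q]) = {n1, n2, n4, n5, n6, n7}
n9 ∉ Sat(E[p U q]) = {n1, n2, n4, n5, n6, n7}, so the formula does not hold at n9.

No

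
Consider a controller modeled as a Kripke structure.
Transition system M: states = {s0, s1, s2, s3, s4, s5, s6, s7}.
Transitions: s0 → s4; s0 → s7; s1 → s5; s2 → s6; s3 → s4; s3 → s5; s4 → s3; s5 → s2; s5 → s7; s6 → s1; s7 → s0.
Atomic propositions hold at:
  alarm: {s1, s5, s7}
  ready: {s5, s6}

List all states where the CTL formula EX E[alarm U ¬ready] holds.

{s0, s1, s3, s4, s5, s6, s7}

Sat(¬ready) = {s0, s1, s2, s3, s4, s7}
E[alarm U ¬ready]: least fixpoint, start Z0 = Sat(¬ready) = {s0, s1, s2, s3, s4, s7}, add states in Sat(alarm) with some successor in Z. Z1 = {s0, s1, s2, s3, s4, s5, s7}; fixed.
Sat(E[alarm U ¬ready]) = {s0, s1, s2, s3, s4, s5, s7}
Sat(EX E[alarm U ¬ready]) = {s : some successor in {s0, s1, s2, s3, s4, s5, s7}} = {s0, s1, s3, s4, s5, s6, s7}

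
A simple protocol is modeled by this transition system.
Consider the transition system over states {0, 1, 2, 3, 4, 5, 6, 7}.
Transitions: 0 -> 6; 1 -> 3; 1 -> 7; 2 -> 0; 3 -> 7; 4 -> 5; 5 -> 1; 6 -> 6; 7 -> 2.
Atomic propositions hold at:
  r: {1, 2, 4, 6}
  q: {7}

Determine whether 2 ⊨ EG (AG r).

No

AG r: greatest fixpoint, start Z0 = {1, 2, 4, 6}, keep only states in Sat with every successor in Z. Z1 = {6}; fixed.
Sat(AG r) = {6}
EG (AG r): greatest fixpoint, start Z0 = {6}, keep only states in Sat with some successor in Z. Already a fixed point.
Sat(EG (AG r)) = {6}
2 ∉ Sat(EG (AG r)) = {6}, so the formula does not hold at 2.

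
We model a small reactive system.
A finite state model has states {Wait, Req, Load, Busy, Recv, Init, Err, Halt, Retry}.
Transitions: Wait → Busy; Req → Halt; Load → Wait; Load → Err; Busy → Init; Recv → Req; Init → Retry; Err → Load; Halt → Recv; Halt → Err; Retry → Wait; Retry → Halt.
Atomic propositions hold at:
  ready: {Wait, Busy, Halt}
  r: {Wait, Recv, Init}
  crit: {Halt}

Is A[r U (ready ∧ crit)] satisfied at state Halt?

Sat(ready ∧ crit) = {Halt}
A[r U (ready ∧ crit)]: least fixpoint, start Z0 = Sat((ready ∧ crit)) = {Halt}, add states in Sat(r) with every successor in Z. Already a fixed point.
Sat(A[r U (ready ∧ crit)]) = {Halt}
Halt ∈ Sat(A[r U (ready ∧ crit)]) = {Halt}, so the formula holds at Halt.

Yes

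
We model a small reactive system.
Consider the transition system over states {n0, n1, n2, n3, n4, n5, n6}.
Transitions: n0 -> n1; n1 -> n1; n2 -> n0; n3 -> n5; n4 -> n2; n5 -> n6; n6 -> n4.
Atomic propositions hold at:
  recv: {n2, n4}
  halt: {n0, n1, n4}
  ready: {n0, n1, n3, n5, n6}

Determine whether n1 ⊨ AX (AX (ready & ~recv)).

Yes

Sat(~recv) = {n0, n1, n3, n5, n6}
Sat(ready & ~recv) = {n0, n1, n3, n5, n6}
Sat(AX (ready & ~recv)) = {s : every successor in {n0, n1, n3, n5, n6}} = {n0, n1, n2, n3, n5}
Sat(AX (AX (ready & ~recv))) = {s : every successor in {n0, n1, n2, n3, n5}} = {n0, n1, n2, n3, n4}
n1 ∈ Sat(AX (AX (ready & ~recv))) = {n0, n1, n2, n3, n4}, so the formula holds at n1.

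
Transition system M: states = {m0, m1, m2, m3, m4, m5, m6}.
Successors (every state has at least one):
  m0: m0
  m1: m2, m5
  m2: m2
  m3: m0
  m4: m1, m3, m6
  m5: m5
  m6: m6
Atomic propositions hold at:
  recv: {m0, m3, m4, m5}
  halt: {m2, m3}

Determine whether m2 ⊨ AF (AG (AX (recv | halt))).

Sat(recv | halt) = {m0, m2, m3, m4, m5}
Sat(AX (recv | halt)) = {s : every successor in {m0, m2, m3, m4, m5}} = {m0, m1, m2, m3, m5}
AG (AX (recv | halt)): greatest fixpoint, start Z0 = {m0, m1, m2, m3, m5}, keep only states in Sat with every successor in Z. Already a fixed point.
Sat(AG (AX (recv | halt))) = {m0, m1, m2, m3, m5}
AF (AG (AX (recv | halt))): least fixpoint, start Z0 = {m0, m1, m2, m3, m5}, add states with every successor in Z. Already a fixed point.
Sat(AF (AG (AX (recv | halt)))) = {m0, m1, m2, m3, m5}
m2 ∈ Sat(AF (AG (AX (recv | halt)))) = {m0, m1, m2, m3, m5}, so the formula holds at m2.

Yes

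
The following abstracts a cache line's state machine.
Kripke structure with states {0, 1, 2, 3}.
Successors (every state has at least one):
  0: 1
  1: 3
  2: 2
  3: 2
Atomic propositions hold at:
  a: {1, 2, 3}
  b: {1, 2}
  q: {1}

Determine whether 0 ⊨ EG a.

No

EG a: greatest fixpoint, start Z0 = {1, 2, 3}, keep only states in Sat with some successor in Z. Already a fixed point.
Sat(EG a) = {1, 2, 3}
0 ∉ Sat(EG a) = {1, 2, 3}, so the formula does not hold at 0.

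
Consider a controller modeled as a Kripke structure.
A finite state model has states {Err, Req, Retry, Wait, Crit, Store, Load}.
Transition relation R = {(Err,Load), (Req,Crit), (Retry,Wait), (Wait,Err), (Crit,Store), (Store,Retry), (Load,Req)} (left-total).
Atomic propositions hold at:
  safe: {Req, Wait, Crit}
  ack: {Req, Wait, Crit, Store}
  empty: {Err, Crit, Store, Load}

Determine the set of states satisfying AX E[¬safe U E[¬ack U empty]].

Sat(¬safe) = {Err, Retry, Store, Load}
Sat(¬ack) = {Err, Retry, Load}
E[¬ack U empty]: least fixpoint, start Z0 = Sat(empty) = {Err, Crit, Store, Load}, add states in Sat(¬ack) with some successor in Z. Already a fixed point.
Sat(E[¬ack U empty]) = {Err, Crit, Store, Load}
E[¬safe U E[¬ack U empty]]: least fixpoint, start Z0 = Sat(E[¬ack U empty]) = {Err, Crit, Store, Load}, add states in Sat(¬safe) with some successor in Z. Already a fixed point.
Sat(E[¬safe U E[¬ack U empty]]) = {Err, Crit, Store, Load}
Sat(AX E[¬safe U E[¬ack U empty]]) = {s : every successor in {Err, Crit, Store, Load}} = {Err, Req, Wait, Crit}

{Err, Req, Wait, Crit}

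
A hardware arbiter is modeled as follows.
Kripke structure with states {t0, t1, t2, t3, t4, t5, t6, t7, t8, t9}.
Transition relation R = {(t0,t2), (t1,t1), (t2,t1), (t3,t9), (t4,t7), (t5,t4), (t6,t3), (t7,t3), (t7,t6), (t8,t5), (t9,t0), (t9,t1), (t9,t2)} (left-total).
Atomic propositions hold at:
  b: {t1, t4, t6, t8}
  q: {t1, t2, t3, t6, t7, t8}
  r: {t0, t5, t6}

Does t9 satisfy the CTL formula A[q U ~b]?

Sat(~b) = {t0, t2, t3, t5, t7, t9}
A[q U ~b]: least fixpoint, start Z0 = Sat(~b) = {t0, t2, t3, t5, t7, t9}, add states in Sat(q) with every successor in Z. Z1 = {t0, t2, t3, t5, t6, t7, t8, t9}; fixed.
Sat(A[q U ~b]) = {t0, t2, t3, t5, t6, t7, t8, t9}
t9 ∈ Sat(A[q U ~b]) = {t0, t2, t3, t5, t6, t7, t8, t9}, so the formula holds at t9.

Yes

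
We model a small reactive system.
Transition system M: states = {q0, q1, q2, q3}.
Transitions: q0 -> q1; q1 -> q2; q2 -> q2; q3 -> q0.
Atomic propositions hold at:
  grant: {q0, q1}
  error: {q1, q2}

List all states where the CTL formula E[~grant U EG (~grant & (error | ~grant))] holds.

Sat(~grant) = {q2, q3}
Sat(error | ~grant) = {q1, q2, q3}
Sat(~grant & (error | ~grant)) = {q2, q3}
EG (~grant & (error | ~grant)): greatest fixpoint, start Z0 = {q2, q3}, keep only states in Sat with some successor in Z. Z1 = {q2}; fixed.
Sat(EG (~grant & (error | ~grant))) = {q2}
E[~grant U EG (~grant & (error | ~grant))]: least fixpoint, start Z0 = Sat(EG (~grant & (error | ~grant))) = {q2}, add states in Sat(~grant) with some successor in Z. Already a fixed point.
Sat(E[~grant U EG (~grant & (error | ~grant))]) = {q2}

{q2}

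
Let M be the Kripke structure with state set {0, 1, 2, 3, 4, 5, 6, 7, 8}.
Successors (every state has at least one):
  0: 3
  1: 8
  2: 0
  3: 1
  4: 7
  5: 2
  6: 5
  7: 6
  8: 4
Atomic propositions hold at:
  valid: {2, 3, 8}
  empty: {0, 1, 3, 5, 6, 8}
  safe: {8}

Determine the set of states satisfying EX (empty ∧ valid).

{0, 1}

Sat(empty ∧ valid) = {3, 8}
Sat(EX (empty ∧ valid)) = {s : some successor in {3, 8}} = {0, 1}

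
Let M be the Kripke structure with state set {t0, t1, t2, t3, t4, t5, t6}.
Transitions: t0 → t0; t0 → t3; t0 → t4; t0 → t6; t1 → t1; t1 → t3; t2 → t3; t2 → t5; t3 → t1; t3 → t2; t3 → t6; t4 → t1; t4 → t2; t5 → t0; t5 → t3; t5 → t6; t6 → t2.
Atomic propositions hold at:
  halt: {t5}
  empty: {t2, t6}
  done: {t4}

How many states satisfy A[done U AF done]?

AF done: least fixpoint, start Z0 = {t4}, add states with every successor in Z. Already a fixed point.
Sat(AF done) = {t4}
A[done U AF done]: least fixpoint, start Z0 = Sat(AF done) = {t4}, add states in Sat(done) with every successor in Z. Already a fixed point.
Sat(A[done U AF done]) = {t4}
|Sat(A[done U AF done])| = |{t4}| = 1.

1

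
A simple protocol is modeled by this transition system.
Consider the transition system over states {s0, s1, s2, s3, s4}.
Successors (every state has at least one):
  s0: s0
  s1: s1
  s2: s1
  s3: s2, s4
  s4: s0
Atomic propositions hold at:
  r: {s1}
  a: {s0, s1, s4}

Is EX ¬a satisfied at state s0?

No

Sat(¬a) = {s2, s3}
Sat(EX ¬a) = {s : some successor in {s2, s3}} = {s3}
s0 ∉ Sat(EX ¬a) = {s3}, so the formula does not hold at s0.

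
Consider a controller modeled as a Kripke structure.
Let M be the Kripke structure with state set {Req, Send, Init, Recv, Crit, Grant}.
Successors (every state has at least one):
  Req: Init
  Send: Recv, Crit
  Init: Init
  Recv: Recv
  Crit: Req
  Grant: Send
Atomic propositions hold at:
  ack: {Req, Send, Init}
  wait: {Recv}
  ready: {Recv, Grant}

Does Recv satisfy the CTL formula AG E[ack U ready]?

Yes

E[ack U ready]: least fixpoint, start Z0 = Sat(ready) = {Recv, Grant}, add states in Sat(ack) with some successor in Z. Z1 = {Send, Recv, Grant}; fixed.
Sat(E[ack U ready]) = {Send, Recv, Grant}
AG E[ack U ready]: greatest fixpoint, start Z0 = {Send, Recv, Grant}, keep only states in Sat with every successor in Z. Z1 = {Recv, Grant}; Z2 = {Recv}; fixed.
Sat(AG E[ack U ready]) = {Recv}
Recv ∈ Sat(AG E[ack U ready]) = {Recv}, so the formula holds at Recv.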